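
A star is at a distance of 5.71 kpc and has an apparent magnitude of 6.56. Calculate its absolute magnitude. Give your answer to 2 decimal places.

d = 5.71 kpc = 5710 pc
5 log₁₀(d/10 pc) = 5 log₁₀(5710) − 5 = 13.783
M = m − 5 log₁₀(d/10) = 6.56 − 13.783 = -7.223

M ≈ -7.22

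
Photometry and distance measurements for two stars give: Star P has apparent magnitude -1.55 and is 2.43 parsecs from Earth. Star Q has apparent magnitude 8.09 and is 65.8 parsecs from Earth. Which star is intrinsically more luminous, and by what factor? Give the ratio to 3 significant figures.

Star P is more luminous, by a factor of 9.79.

Star P: M = m − 5 log₁₀ d + 5 = -1.55 − 5·0.3856 + 5 = 1.522
Star Q: M = m − 5 log₁₀ d + 5 = 8.09 − 5·1.8182 + 5 = 3.999
ΔM = M_P − M_Q = 1.522 − (3.999) = -2.477; smaller M is more luminous → Star P.
L ratio = 10^(0.4 |ΔM|) = 10^0.991 = 9.790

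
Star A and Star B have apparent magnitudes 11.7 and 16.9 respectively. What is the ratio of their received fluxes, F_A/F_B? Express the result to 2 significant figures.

F_A/F_B ≈ 120

Magnitude difference = -5.2
Flux ratio = 10^(−0.4 Δm) = 10^(−0.4 × -5.2) = 10^2.080 = 120.2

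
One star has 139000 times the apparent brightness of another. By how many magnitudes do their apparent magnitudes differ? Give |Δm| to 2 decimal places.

|Δm| ≈ 12.86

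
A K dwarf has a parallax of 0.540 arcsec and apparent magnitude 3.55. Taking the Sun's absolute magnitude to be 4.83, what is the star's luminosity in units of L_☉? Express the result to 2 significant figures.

d = 1/p = 1/0.540″ = 1.852 pc
M = m − 5 log₁₀ d + 5 = 3.55 − 5·0.2676 + 5 = 7.212
M − M_☉ = 7.212 − 4.83 = 2.382
L/L_☉ = 10^(−0.4 × 2.382) = 0.1115

L/L_☉ ≈ 0.11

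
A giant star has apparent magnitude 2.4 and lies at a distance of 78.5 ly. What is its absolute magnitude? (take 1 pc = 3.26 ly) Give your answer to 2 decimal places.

M ≈ 0.49

d = 78.5 ly / 3.26 = 24.08 pc
5 log₁₀(d/10 pc) = 5 log₁₀(24.08) − 5 = 1.908
M = m − 5 log₁₀(d/10) = 2.4 − 1.908 = 0.492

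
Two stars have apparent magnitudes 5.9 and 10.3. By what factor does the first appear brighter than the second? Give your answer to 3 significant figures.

57.5

Magnitude difference = -4.4
Flux ratio = 10^(−0.4 Δm) = 10^(−0.4 × -4.4) = 10^1.760 = 57.54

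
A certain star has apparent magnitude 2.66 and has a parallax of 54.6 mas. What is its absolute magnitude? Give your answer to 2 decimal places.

p = 54.6 mas = 0.0546″ → d = 1/p = 18.32 pc
5 log₁₀(d/10 pc) = 5 log₁₀(18.32) − 5 = 1.314
M = m − 5 log₁₀(d/10) = 2.66 − 1.314 = 1.346

M ≈ 1.35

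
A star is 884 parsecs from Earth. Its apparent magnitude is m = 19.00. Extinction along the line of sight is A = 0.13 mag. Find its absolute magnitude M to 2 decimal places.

M ≈ 9.14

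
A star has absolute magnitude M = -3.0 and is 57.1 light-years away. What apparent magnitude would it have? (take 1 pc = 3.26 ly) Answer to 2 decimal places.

d = 57.1 ly / 3.26 = 17.52 pc
m = M + 5 log₁₀ d − 5 = -3.0 + 5·1.2434 − 5 = -1.783

m ≈ -1.78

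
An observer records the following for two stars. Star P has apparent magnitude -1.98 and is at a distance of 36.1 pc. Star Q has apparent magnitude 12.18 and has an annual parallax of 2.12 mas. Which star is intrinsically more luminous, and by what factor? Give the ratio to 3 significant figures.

Star P: M = m − 5 log₁₀ d + 5 = -1.98 − 5·1.5575 + 5 = -4.768
Star Q: p = 2.12 mas = 2.12×10^-3″ → d = 1/p = 471.7 pc
Star Q: M = m − 5 log₁₀ d + 5 = 12.18 − 5·2.6737 + 5 = 3.812
ΔM = M_P − M_Q = -4.768 − (3.812) = -8.579; smaller M is more luminous → Star P.
L ratio = 10^(0.4 |ΔM|) = 10^3.432 = 2702

Star P is more luminous, by a factor of 2700.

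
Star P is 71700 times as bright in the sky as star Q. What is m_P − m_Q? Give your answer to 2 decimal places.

Pogson: Δm = −2.5 log₁₀(ratio) = −2.5 log₁₀(71700) = −2.5 × 4.8555 = -12.139
Star P is brighter, so it has the smaller magnitude: the difference is negative.

m_P − m_Q ≈ -12.14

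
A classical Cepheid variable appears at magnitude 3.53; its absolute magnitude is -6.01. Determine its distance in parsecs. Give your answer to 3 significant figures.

d ≈ 809 pc

Distance modulus: m − M = 3.53 − (-6.01) = 9.540
m − M = 5 log₁₀ d − 5
log₁₀ d = (m − M)/5 + 1 = 2.9080
d = 10^2.9080 = 809.1 pc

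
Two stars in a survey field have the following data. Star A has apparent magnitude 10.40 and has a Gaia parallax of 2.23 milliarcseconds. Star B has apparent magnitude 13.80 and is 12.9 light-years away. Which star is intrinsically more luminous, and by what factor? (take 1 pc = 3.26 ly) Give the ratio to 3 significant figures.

Star A: p = 2.23 mas = 2.23×10^-3″ → d = 1/p = 448.4 pc
Star A: M = m − 5 log₁₀ d + 5 = 10.40 − 5·2.6517 + 5 = 2.142
Star B: d = 12.9 ly / 3.26 = 3.957 pc
Star B: M = m − 5 log₁₀ d + 5 = 13.80 − 5·0.5974 + 5 = 15.813
ΔM = M_A − M_B = 2.142 − (15.813) = -13.672; smaller M is more luminous → Star A.
L ratio = 10^(0.4 |ΔM|) = 10^5.469 = 294200

Star A is more luminous, by a factor of 294000.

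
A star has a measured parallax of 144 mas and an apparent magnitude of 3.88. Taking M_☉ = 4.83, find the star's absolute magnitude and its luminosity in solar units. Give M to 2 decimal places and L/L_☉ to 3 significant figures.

M ≈ 4.67; L/L_☉ ≈ 1.16

d = 1/p = 1000/144 mas = 6.944 pc
M = m − 5 log₁₀ d + 5 = 3.88 − 5·0.8416 + 5 = 4.672
M − M_☉ = 4.672 − 4.83 = -0.158
L/L_☉ = 10^(−0.4 × -0.158) = 1.157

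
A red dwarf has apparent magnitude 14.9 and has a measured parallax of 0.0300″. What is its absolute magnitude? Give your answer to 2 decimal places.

M ≈ 12.29

d = 1/p = 1/0.0300″ = 33.33 pc
5 log₁₀(d/10 pc) = 5 log₁₀(33.33) − 5 = 2.614
M = m − 5 log₁₀(d/10) = 14.9 − 2.614 = 12.286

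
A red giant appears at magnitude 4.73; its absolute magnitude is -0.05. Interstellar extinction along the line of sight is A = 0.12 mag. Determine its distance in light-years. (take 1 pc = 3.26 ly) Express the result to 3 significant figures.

m − M = 5 log₁₀(d/10 pc) + A  ⇒  4.73 − (-0.05) − 0.12 = 5 log₁₀(d/10)
4.660 = 5 log₁₀(d/10)
log₁₀ d = (m − M − A)/5 + 1 = 1.9320
d = 10^1.9320 = 85.51 pc
= 278.8 ly

d ≈ 279 ly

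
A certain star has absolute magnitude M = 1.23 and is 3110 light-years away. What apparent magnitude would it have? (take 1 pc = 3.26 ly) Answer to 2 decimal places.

m ≈ 11.13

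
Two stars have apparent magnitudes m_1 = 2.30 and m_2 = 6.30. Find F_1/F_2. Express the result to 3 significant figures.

Δm = 2.30 − (6.30) = -4.00
Flux ratio = 10^(−0.4 Δm) = 10^(−0.4 × -4.00) = 10^1.600 = 39.81

F_1/F_2 ≈ 39.8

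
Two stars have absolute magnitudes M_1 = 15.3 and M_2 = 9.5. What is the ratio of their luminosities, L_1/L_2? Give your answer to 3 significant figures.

ΔM = M_1 − M_2 = 5.8
L_1/L_2 = 10^(−0.4 ΔM) = 10^-2.320 = 4.786×10^-3

L_1/L_2 ≈ 4.79×10^-3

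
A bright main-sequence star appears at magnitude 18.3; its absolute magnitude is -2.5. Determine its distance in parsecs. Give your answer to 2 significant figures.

μ = m − M = 20.800
m − M = 5 log₁₀ d − 5
log₁₀ d = (m − M)/5 + 1 = 5.1600
d = 10^5.1600 = 144500 pc

d ≈ 140000 pc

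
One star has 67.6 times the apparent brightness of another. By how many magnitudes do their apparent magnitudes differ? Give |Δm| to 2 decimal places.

Pogson: Δm = −2.5 log₁₀(ratio) = −2.5 log₁₀(67.6) = −2.5 × 1.8299 = -4.575

|Δm| ≈ 4.57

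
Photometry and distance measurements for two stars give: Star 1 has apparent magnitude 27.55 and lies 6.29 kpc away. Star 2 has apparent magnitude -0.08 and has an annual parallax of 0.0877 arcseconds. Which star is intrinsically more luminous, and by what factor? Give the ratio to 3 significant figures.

Star 2 is more luminous, by a factor of 370000.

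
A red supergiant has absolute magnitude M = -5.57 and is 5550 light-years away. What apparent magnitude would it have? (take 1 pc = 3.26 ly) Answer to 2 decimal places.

m ≈ 5.59

d = 5550 ly / 3.26 = 1702 pc
m = M + 5 log₁₀ d − 5 = -5.57 + 5·3.2311 − 5 = 5.585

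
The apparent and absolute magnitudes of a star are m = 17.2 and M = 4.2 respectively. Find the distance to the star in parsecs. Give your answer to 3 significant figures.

d ≈ 3980 pc

μ = m − M = 13.000
m − M = 5 log₁₀ d − 5
log₁₀ d = (m − M)/5 + 1 = 3.6000
d = 10^3.6000 = 3981 pc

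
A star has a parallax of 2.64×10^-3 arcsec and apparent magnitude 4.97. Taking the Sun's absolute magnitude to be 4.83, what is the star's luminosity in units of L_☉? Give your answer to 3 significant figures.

d = 1/p = 1/2.64×10^-3″ = 378.8 pc
M = m − 5 log₁₀ d + 5 = 4.97 − 5·2.5784 + 5 = -2.922
M − M_☉ = -2.922 − 4.83 = -7.752
L/L_☉ = 10^(−0.4 × -7.752) = 1261

L/L_☉ ≈ 1260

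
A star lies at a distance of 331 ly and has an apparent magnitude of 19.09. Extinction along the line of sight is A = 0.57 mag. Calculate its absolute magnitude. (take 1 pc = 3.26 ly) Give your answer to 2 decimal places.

M ≈ 13.49

d = 331 ly / 3.26 = 101.5 pc
5 log₁₀(d/10 pc) = 5 log₁₀(101.5) − 5 = 5.033
M = m − 5 log₁₀(d/10) − A = 19.09 − 5.033 − 0.57 = 13.487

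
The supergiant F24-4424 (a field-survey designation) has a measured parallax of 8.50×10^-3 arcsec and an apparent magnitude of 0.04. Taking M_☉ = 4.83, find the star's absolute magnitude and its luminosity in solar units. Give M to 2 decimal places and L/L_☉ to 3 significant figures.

d = 1/p = 1/8.50×10^-3″ = 117.6 pc
M = m − 5 log₁₀ d + 5 = 0.04 − 5·2.0706 + 5 = -5.313
M − M_☉ = -5.313 − 4.83 = -10.143
L/L_☉ = 10^(−0.4 × -10.143) = 11410

M ≈ -5.31; L/L_☉ ≈ 11400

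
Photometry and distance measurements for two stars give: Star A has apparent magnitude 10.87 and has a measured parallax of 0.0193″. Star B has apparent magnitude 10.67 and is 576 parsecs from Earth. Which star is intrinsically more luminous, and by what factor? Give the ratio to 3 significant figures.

Star A: d = 1/p = 1/0.0193″ = 51.81 pc
Star A: M = m − 5 log₁₀ d + 5 = 10.87 − 5·1.7144 + 5 = 7.298
Star B: M = m − 5 log₁₀ d + 5 = 10.67 − 5·2.7604 + 5 = 1.868
ΔM = M_A − M_B = 7.298 − (1.868) = 5.430; smaller M is more luminous → Star B.
L ratio = 10^(0.4 |ΔM|) = 10^2.172 = 148.6

Star B is more luminous, by a factor of 149.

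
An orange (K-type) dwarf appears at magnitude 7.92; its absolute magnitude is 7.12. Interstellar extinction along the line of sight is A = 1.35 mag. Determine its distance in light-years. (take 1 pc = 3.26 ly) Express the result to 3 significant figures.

m − M = 5 log₁₀(d/10 pc) + A  ⇒  7.92 − (7.12) − 1.35 = 5 log₁₀(d/10)
-0.550 = 5 log₁₀(d/10)
log₁₀ d = (m − M − A)/5 + 1 = 0.8900
d = 10^0.8900 = 7.762 pc
= 25.31 ly

d ≈ 25.3 ly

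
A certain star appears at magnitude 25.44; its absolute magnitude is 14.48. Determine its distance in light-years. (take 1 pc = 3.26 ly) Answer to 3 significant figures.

μ = m − M = 10.960
m − M = 5 log₁₀ d − 5
log₁₀ d = (m − M)/5 + 1 = 3.1920
d = 10^3.1920 = 1556 pc
= 5072 ly

d ≈ 5070 ly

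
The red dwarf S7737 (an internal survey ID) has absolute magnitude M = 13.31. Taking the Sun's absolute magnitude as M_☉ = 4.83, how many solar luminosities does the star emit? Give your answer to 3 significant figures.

L/L_☉ ≈ 4.06×10^-4

M − M_☉ = 13.31 − 4.83 = 8.480
L/L_☉ = 10^(−0.4 (M − M_☉)) = 10^-3.392 = 4.055×10^-4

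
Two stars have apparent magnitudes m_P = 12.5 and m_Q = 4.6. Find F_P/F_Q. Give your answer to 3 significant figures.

F_P/F_Q ≈ 6.92×10^-4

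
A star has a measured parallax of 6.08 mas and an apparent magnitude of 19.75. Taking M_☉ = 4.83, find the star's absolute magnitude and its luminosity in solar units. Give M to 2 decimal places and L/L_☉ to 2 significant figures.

M ≈ 13.67; L/L_☉ ≈ 2.9×10^-4

d = 1/p = 1000/6.08 mas = 164.5 pc
M = m − 5 log₁₀ d + 5 = 19.75 − 5·2.2161 + 5 = 13.670
M − M_☉ = 13.670 − 4.83 = 8.840
L/L_☉ = 10^(−0.4 × 8.840) = 2.912×10^-4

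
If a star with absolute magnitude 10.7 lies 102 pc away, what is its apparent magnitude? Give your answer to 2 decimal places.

m = M + 5 log₁₀ d − 5 = 10.7 + 5·2.0086 − 5 = 15.743

m ≈ 15.74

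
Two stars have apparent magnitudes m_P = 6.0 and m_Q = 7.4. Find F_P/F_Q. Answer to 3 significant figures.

Δm = 6.0 − (7.4) = -1.4
Flux ratio = 10^(−0.4 Δm) = 10^(−0.4 × -1.4) = 10^0.560 = 3.631

F_P/F_Q ≈ 3.63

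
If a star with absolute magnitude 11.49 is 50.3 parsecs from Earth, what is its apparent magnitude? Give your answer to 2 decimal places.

m = M + 5 log₁₀ d − 5 = 11.49 + 5·1.7016 − 5 = 14.998

m ≈ 15.00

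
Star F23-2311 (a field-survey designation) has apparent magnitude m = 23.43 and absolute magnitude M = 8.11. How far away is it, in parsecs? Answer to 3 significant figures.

d ≈ 11600 pc

Distance modulus: m − M = 23.43 − (8.11) = 15.320
m − M = 5 log₁₀ d − 5
log₁₀ d = (m − M)/5 + 1 = 4.0640
d = 10^4.0640 = 11590 pc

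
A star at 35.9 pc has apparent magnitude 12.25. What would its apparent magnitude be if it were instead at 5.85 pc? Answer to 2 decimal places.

Flux ∝ 1/d², so Δm = 5 log₁₀(d₂/d₁) = 5 log₁₀(5.85/35.9) = -3.940
m₂ = m₁ + Δm = 12.25 + (-3.940) = 8.310

m ≈ 8.31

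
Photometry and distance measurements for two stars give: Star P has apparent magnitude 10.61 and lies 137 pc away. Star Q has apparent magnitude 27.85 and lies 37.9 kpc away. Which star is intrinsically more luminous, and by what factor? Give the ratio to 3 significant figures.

Star P: M = m − 5 log₁₀ d + 5 = 10.61 − 5·2.1367 + 5 = 4.926
Star Q: d = 37.9 kpc = 37900 pc
Star Q: M = m − 5 log₁₀ d + 5 = 27.85 − 5·4.5786 + 5 = 9.957
ΔM = M_P − M_Q = 4.926 − (9.957) = -5.030; smaller M is more luminous → Star P.
L ratio = 10^(0.4 |ΔM|) = 10^2.012 = 102.8

Star P is more luminous, by a factor of 103.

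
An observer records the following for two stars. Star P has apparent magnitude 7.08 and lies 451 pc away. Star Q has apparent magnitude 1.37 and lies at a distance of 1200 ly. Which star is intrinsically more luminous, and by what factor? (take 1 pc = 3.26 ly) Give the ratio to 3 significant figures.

Star P: M = m − 5 log₁₀ d + 5 = 7.08 − 5·2.6542 + 5 = -1.191
Star Q: d = 1200 ly / 3.26 = 368.1 pc
Star Q: M = m − 5 log₁₀ d + 5 = 1.37 − 5·2.5660 + 5 = -6.460
ΔM = M_P − M_Q = -1.191 − (-6.460) = 5.269; smaller M is more luminous → Star Q.
L ratio = 10^(0.4 |ΔM|) = 10^2.108 = 128.1

Star Q is more luminous, by a factor of 128.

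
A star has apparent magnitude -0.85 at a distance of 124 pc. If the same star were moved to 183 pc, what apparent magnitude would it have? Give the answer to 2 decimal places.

Flux ∝ 1/d², so Δm = 5 log₁₀(d₂/d₁) = 5 log₁₀(183/124) = 0.845
m₂ = m₁ + Δm = -0.85 + (0.845) = -0.005

m ≈ -0.00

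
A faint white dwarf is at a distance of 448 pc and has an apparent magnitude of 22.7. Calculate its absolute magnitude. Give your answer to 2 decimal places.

M ≈ 14.44

5 log₁₀(d/10 pc) = 5 log₁₀(448.0) − 5 = 8.256
M = m − 5 log₁₀(d/10) = 22.7 − 8.256 = 14.444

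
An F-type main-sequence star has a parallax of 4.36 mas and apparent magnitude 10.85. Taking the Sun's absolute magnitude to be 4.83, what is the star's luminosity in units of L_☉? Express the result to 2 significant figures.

d = 1/p = 1000/4.36 mas = 229.4 pc
M = m − 5 log₁₀ d + 5 = 10.85 − 5·2.3605 + 5 = 4.047
M − M_☉ = 4.047 − 4.83 = -0.783
L/L_☉ = 10^(−0.4 × -0.783) = 2.056

L/L_☉ ≈ 2.1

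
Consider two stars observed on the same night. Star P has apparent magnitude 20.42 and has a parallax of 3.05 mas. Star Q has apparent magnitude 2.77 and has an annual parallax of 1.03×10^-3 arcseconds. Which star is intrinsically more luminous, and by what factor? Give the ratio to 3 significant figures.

Star P: p = 3.05 mas = 3.05×10^-3″ → d = 1/p = 327.9 pc
Star P: M = m − 5 log₁₀ d + 5 = 20.42 − 5·2.5157 + 5 = 12.841
Star Q: d = 1/p = 1/1.03×10^-3″ = 970.9 pc
Star Q: M = m − 5 log₁₀ d + 5 = 2.77 − 5·2.9872 + 5 = -7.166
ΔM = M_P − M_Q = 12.841 − (-7.166) = 20.007; smaller M is more luminous → Star Q.
L ratio = 10^(0.4 |ΔM|) = 10^8.003 = 1.007×10^8

Star Q is more luminous, by a factor of 1.01×10^8.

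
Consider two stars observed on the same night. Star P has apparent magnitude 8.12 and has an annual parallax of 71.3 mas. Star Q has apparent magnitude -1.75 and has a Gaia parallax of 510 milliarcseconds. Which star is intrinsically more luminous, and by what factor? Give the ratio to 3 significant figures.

Star Q is more luminous, by a factor of 173.

Star P: p = 71.3 mas = 0.0713″ → d = 1/p = 14.03 pc
Star P: M = m − 5 log₁₀ d + 5 = 8.12 − 5·1.1469 + 5 = 7.385
Star Q: p = 510 mas = 0.510″ → d = 1/p = 1.961 pc
Star Q: M = m − 5 log₁₀ d + 5 = -1.75 − 5·0.2924 + 5 = 1.788
ΔM = M_P − M_Q = 7.385 − (1.788) = 5.598; smaller M is more luminous → Star Q.
L ratio = 10^(0.4 |ΔM|) = 10^2.239 = 173.4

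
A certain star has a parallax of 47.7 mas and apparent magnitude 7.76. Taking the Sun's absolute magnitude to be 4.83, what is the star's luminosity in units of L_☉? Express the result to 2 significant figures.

L/L_☉ ≈ 0.30

d = 1/p = 1000/47.7 mas = 20.96 pc
M = m − 5 log₁₀ d + 5 = 7.76 − 5·1.3215 + 5 = 6.153
M − M_☉ = 6.153 − 4.83 = 1.323
L/L_☉ = 10^(−0.4 × 1.323) = 0.2958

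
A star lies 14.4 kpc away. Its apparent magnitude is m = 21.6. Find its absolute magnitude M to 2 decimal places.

d = 14.4 kpc = 14400 pc
5 log₁₀(d/10 pc) = 5 log₁₀(14400) − 5 = 15.792
M = m − 5 log₁₀(d/10) = 21.6 − 15.792 = 5.808

M ≈ 5.81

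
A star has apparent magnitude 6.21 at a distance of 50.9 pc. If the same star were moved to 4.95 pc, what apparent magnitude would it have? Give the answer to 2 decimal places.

Flux ∝ 1/d², so Δm = 5 log₁₀(d₂/d₁) = 5 log₁₀(4.95/50.9) = -5.061
m₂ = m₁ + Δm = 6.21 + (-5.061) = 1.149

m ≈ 1.15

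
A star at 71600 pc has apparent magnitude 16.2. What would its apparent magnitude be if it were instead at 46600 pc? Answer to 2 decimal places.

m ≈ 15.27

Flux ∝ 1/d², so Δm = 5 log₁₀(d₂/d₁) = 5 log₁₀(46600/71600) = -0.933
m₂ = m₁ + Δm = 16.2 + (-0.933) = 15.267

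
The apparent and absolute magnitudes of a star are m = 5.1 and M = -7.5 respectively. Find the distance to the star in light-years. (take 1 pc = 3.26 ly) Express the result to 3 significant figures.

d ≈ 10800 ly

Distance modulus: m − M = 5.1 − (-7.5) = 12.600
m − M = 5 log₁₀ d − 5
log₁₀ d = (m − M)/5 + 1 = 3.5200
d = 10^3.5200 = 3311 pc
= 10790 ly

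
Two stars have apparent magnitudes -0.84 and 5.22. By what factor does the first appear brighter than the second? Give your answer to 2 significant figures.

Magnitude difference = -6.06
Flux ratio = 10^(−0.4 Δm) = 10^(−0.4 × -6.06) = 10^2.424 = 265.5

270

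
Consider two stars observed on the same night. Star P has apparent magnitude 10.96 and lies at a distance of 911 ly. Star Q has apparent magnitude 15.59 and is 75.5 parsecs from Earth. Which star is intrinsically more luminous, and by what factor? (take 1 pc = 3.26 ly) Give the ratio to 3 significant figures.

Star P is more luminous, by a factor of 974.

Star P: d = 911 ly / 3.26 = 279.4 pc
Star P: M = m − 5 log₁₀ d + 5 = 10.96 − 5·2.4463 + 5 = 3.728
Star Q: M = m − 5 log₁₀ d + 5 = 15.59 − 5·1.8779 + 5 = 11.200
ΔM = M_P − M_Q = 3.728 − (11.200) = -7.472; smaller M is more luminous → Star P.
L ratio = 10^(0.4 |ΔM|) = 10^2.989 = 974.3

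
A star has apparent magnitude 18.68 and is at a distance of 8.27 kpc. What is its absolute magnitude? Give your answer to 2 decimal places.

M ≈ 4.09

d = 8.27 kpc = 8270 pc
5 log₁₀(d/10 pc) = 5 log₁₀(8270) − 5 = 14.588
M = m − 5 log₁₀(d/10) = 18.68 − 14.588 = 4.092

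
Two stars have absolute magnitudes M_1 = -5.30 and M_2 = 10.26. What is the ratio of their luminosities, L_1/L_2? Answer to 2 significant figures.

L_1/L_2 ≈ 1.7×10^6

ΔM = M_1 − M_2 = -15.56
L_1/L_2 = 10^(−0.4 ΔM) = 10^6.224 = 1.675×10^6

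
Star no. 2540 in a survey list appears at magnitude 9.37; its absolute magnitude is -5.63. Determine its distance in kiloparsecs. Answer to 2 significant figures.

μ = m − M = 15.000
m − M = 5 log₁₀ d − 5
log₁₀ d = (m − M)/5 + 1 = 4.0000
d = 10^4.0000 = 10000 pc
= 10.00 kpc

d ≈ 10 kpc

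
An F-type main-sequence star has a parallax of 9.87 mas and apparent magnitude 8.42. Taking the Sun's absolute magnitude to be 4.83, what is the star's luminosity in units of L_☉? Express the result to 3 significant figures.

L/L_☉ ≈ 3.76

d = 1/p = 1000/9.87 mas = 101.3 pc
M = m − 5 log₁₀ d + 5 = 8.42 − 5·2.0057 + 5 = 3.392
M − M_☉ = 3.392 − 4.83 = -1.438
L/L_☉ = 10^(−0.4 × -1.438) = 3.762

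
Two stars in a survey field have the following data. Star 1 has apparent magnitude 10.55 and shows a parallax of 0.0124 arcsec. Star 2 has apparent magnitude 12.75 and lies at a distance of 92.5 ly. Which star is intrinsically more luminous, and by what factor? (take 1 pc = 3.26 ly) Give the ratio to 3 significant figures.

Star 1 is more luminous, by a factor of 61.3.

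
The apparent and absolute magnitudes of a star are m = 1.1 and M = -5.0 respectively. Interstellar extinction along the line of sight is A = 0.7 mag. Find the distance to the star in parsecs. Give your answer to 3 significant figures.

m − M = 5 log₁₀(d/10 pc) + A  ⇒  1.1 − (-5.0) − 0.7 = 5 log₁₀(d/10)
5.400 = 5 log₁₀(d/10)
log₁₀ d = (m − M − A)/5 + 1 = 2.0800
d = 10^2.0800 = 120.2 pc

d ≈ 120 pc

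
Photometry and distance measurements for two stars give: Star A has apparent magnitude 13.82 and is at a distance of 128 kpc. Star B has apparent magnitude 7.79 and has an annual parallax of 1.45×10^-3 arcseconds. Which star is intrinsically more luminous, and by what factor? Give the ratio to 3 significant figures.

Star A is more luminous, by a factor of 133.

Star A: d = 128 kpc = 128000 pc
Star A: M = m − 5 log₁₀ d + 5 = 13.82 − 5·5.1072 + 5 = -6.716
Star B: d = 1/p = 1/1.45×10^-3″ = 689.7 pc
Star B: M = m − 5 log₁₀ d + 5 = 7.79 − 5·2.8386 + 5 = -1.403
ΔM = M_A − M_B = -6.716 − (-1.403) = -5.313; smaller M is more luminous → Star A.
L ratio = 10^(0.4 |ΔM|) = 10^2.125 = 133.4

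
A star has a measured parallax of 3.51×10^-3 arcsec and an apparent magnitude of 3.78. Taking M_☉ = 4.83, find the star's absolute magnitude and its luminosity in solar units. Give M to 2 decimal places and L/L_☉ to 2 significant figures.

d = 1/p = 1/3.51×10^-3″ = 284.9 pc
M = m − 5 log₁₀ d + 5 = 3.78 − 5·2.4547 + 5 = -3.493
M − M_☉ = -3.493 − 4.83 = -8.323
L/L_☉ = 10^(−0.4 × -8.323) = 2135

M ≈ -3.49; L/L_☉ ≈ 2100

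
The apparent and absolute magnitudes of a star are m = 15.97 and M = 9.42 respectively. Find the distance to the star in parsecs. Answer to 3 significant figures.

d ≈ 204 pc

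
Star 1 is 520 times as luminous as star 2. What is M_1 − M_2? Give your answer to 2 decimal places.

M_1 − M_2 ≈ -6.79

Pogson: ΔM = −2.5 log₁₀(ratio) = −2.5 log₁₀(520) = −2.5 × 2.7160 = -6.790
Star 1 is brighter, so it has the smaller magnitude: the difference is negative.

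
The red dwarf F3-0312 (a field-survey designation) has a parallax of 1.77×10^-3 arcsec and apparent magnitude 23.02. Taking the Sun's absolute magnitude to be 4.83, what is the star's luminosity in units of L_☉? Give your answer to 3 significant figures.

L/L_☉ ≈ 1.69×10^-4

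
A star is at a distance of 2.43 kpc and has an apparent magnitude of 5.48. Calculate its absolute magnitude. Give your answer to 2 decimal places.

M ≈ -6.45

d = 2.43 kpc = 2430 pc
5 log₁₀(d/10 pc) = 5 log₁₀(2430) − 5 = 11.928
M = m − 5 log₁₀(d/10) = 5.48 − 11.928 = -6.448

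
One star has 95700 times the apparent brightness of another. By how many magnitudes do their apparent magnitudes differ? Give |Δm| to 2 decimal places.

Pogson: Δm = −2.5 log₁₀(ratio) = −2.5 log₁₀(95700) = −2.5 × 4.9809 = -12.452

|Δm| ≈ 12.45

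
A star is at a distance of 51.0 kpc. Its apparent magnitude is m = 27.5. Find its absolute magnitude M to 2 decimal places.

d = 51.0 kpc = 51000 pc
5 log₁₀(d/10 pc) = 5 log₁₀(51000) − 5 = 18.538
M = m − 5 log₁₀(d/10) = 27.5 − 18.538 = 8.962

M ≈ 8.96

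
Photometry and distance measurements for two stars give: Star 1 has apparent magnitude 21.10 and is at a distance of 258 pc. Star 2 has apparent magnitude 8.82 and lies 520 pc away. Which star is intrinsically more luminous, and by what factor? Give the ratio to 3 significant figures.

Star 1: M = m − 5 log₁₀ d + 5 = 21.10 − 5·2.4116 + 5 = 14.042
Star 2: M = m − 5 log₁₀ d + 5 = 8.82 − 5·2.7160 + 5 = 0.240
ΔM = M_1 − M_2 = 14.042 − (0.240) = 13.802; smaller M is more luminous → Star 2.
L ratio = 10^(0.4 |ΔM|) = 10^5.521 = 331700

Star 2 is more luminous, by a factor of 332000.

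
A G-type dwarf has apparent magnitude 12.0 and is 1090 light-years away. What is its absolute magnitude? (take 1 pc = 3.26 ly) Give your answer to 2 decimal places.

M ≈ 4.38

d = 1090 ly / 3.26 = 334.4 pc
5 log₁₀(d/10 pc) = 5 log₁₀(334.4) − 5 = 7.621
M = m − 5 log₁₀(d/10) = 12.0 − 7.621 = 4.379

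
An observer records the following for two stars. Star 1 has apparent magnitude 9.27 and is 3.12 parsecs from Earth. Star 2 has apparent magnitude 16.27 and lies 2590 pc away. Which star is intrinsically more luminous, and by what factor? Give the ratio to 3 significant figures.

Star 1: M = m − 5 log₁₀ d + 5 = 9.27 − 5·0.4942 + 5 = 11.799
Star 2: M = m − 5 log₁₀ d + 5 = 16.27 − 5·3.4133 + 5 = 4.204
ΔM = M_1 − M_2 = 11.799 − (4.204) = 7.596; smaller M is more luminous → Star 2.
L ratio = 10^(0.4 |ΔM|) = 10^3.038 = 1092

Star 2 is more luminous, by a factor of 1090.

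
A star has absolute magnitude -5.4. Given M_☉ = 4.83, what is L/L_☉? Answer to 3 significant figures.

M − M_☉ = -5.4 − 4.83 = -10.230
L/L_☉ = 10^(−0.4 (M − M_☉)) = 10^4.092 = 12360

L/L_☉ ≈ 12400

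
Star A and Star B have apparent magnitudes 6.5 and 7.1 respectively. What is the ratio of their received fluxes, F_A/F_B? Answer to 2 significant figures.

F_A/F_B ≈ 1.7

Δm = 6.5 − (7.1) = -0.6
Flux ratio = 10^(−0.4 Δm) = 10^(−0.4 × -0.6) = 10^0.240 = 1.738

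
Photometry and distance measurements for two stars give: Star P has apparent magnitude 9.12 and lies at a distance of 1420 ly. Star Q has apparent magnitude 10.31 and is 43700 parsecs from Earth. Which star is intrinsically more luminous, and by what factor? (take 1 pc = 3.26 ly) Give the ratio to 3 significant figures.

Star Q is more luminous, by a factor of 3360.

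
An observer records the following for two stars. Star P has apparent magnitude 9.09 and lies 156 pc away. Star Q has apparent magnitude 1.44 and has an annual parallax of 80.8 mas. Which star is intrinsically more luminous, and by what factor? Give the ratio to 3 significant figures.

Star P: M = m − 5 log₁₀ d + 5 = 9.09 − 5·2.1931 + 5 = 3.124
Star Q: p = 80.8 mas = 0.0808″ → d = 1/p = 12.38 pc
Star Q: M = m − 5 log₁₀ d + 5 = 1.44 − 5·1.0926 + 5 = 0.977
ΔM = M_P − M_Q = 3.124 − (0.977) = 2.147; smaller M is more luminous → Star Q.
L ratio = 10^(0.4 |ΔM|) = 10^0.859 = 7.227

Star Q is more luminous, by a factor of 7.23.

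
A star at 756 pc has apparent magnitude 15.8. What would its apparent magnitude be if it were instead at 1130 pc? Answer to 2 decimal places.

Flux ∝ 1/d², so Δm = 5 log₁₀(d₂/d₁) = 5 log₁₀(1130/756) = 0.873
m₂ = m₁ + Δm = 15.8 + (0.873) = 16.673

m ≈ 16.67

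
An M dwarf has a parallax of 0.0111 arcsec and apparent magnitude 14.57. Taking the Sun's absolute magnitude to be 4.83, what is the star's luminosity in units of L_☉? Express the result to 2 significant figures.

d = 1/p = 1/0.0111″ = 90.09 pc
M = m − 5 log₁₀ d + 5 = 14.57 − 5·1.9547 + 5 = 9.797
M − M_☉ = 9.797 − 4.83 = 4.967
L/L_☉ = 10^(−0.4 × 4.967) = 0.01031

L/L_☉ ≈ 0.010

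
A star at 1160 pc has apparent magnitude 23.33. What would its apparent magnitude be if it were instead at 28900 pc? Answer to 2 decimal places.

m ≈ 30.31

Flux ∝ 1/d², so Δm = 5 log₁₀(d₂/d₁) = 5 log₁₀(28900/1160) = 6.982
m₂ = m₁ + Δm = 23.33 + (6.982) = 30.312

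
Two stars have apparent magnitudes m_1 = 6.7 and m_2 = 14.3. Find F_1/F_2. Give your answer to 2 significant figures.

F_1/F_2 ≈ 1100

Δm = 6.7 − (14.3) = -7.6
Flux ratio = 10^(−0.4 Δm) = 10^(−0.4 × -7.6) = 10^3.040 = 1096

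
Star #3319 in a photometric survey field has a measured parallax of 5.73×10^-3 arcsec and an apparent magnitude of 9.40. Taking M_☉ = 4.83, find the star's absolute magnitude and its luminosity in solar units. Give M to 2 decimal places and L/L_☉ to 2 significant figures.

d = 1/p = 1/5.73×10^-3″ = 174.5 pc
M = m − 5 log₁₀ d + 5 = 9.40 − 5·2.2418 + 5 = 3.191
M − M_☉ = 3.191 − 4.83 = -1.639
L/L_☉ = 10^(−0.4 × -1.639) = 4.526

M ≈ 3.19; L/L_☉ ≈ 4.5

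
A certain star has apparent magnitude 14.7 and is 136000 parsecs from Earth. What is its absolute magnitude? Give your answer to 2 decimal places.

M ≈ -5.97

5 log₁₀(d/10 pc) = 5 log₁₀(136000) − 5 = 20.668
M = m − 5 log₁₀(d/10) = 14.7 − 20.668 = -5.968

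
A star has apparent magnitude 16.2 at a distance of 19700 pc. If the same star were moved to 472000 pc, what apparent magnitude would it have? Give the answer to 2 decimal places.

Flux ∝ 1/d², so Δm = 5 log₁₀(d₂/d₁) = 5 log₁₀(472000/19700) = 6.897
m₂ = m₁ + Δm = 16.2 + (6.897) = 23.097

m ≈ 23.10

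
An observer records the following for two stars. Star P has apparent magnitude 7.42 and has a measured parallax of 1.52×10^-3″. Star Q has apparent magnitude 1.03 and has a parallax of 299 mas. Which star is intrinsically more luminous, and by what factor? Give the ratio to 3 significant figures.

Star P: d = 1/p = 1/1.52×10^-3″ = 657.9 pc
Star P: M = m − 5 log₁₀ d + 5 = 7.42 − 5·2.8182 + 5 = -1.671
Star Q: p = 299 mas = 0.299″ → d = 1/p = 3.344 pc
Star Q: M = m − 5 log₁₀ d + 5 = 1.03 − 5·0.5243 + 5 = 3.408
ΔM = M_P − M_Q = -1.671 − (3.408) = -5.079; smaller M is more luminous → Star P.
L ratio = 10^(0.4 |ΔM|) = 10^2.032 = 107.6

Star P is more luminous, by a factor of 108.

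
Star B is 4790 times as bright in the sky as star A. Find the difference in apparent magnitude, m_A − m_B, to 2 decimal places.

m_A − m_B ≈ 9.20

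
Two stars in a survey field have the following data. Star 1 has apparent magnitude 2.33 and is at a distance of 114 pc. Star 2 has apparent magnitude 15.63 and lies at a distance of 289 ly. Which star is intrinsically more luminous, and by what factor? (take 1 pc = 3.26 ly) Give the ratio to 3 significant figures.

Star 1 is more luminous, by a factor of 346000.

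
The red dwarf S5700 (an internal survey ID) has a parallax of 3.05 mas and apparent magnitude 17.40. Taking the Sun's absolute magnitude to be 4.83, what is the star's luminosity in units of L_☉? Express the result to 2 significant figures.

L/L_☉ ≈ 0.010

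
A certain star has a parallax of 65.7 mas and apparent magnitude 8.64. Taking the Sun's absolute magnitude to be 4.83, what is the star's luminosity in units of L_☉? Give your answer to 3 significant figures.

L/L_☉ ≈ 0.0693

d = 1/p = 1000/65.7 mas = 15.22 pc
M = m − 5 log₁₀ d + 5 = 8.64 − 5·1.1824 + 5 = 7.728
M − M_☉ = 7.728 − 4.83 = 2.898
L/L_☉ = 10^(−0.4 × 2.898) = 0.06932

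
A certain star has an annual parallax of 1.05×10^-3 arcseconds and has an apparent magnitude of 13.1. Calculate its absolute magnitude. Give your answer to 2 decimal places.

M ≈ 3.21

d = 1/p = 1/1.05×10^-3″ = 952.4 pc
5 log₁₀(d/10 pc) = 5 log₁₀(952.4) − 5 = 9.894
M = m − 5 log₁₀(d/10) = 13.1 − 9.894 = 3.206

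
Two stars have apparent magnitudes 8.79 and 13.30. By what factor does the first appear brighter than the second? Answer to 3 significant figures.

63.7

Δm = 8.79 − (13.30) = -4.51
Flux ratio = 10^(−0.4 Δm) = 10^(−0.4 × -4.51) = 10^1.804 = 63.68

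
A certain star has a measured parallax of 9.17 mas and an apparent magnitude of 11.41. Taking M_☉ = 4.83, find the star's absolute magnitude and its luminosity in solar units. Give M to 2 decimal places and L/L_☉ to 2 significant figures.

M ≈ 6.22; L/L_☉ ≈ 0.28

d = 1/p = 1000/9.17 mas = 109.1 pc
M = m − 5 log₁₀ d + 5 = 11.41 − 5·2.0376 + 5 = 6.222
M − M_☉ = 6.222 − 4.83 = 1.392
L/L_☉ = 10^(−0.4 × 1.392) = 0.2775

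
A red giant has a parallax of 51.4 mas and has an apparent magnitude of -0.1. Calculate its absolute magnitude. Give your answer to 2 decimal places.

M ≈ -1.55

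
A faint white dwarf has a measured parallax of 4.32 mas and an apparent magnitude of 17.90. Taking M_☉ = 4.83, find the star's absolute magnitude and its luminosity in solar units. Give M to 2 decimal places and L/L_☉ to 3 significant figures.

M ≈ 11.08; L/L_☉ ≈ 3.17×10^-3

d = 1/p = 1000/4.32 mas = 231.5 pc
M = m − 5 log₁₀ d + 5 = 17.90 − 5·2.3645 + 5 = 11.077
M − M_☉ = 11.077 − 4.83 = 6.247
L/L_☉ = 10^(−0.4 × 6.247) = 3.170×10^-3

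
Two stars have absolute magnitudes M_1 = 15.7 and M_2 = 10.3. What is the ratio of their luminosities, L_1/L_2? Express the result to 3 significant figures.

ΔM = M_1 − M_2 = 5.4
L_1/L_2 = 10^(−0.4 ΔM) = 10^-2.160 = 6.918×10^-3

L_1/L_2 ≈ 6.92×10^-3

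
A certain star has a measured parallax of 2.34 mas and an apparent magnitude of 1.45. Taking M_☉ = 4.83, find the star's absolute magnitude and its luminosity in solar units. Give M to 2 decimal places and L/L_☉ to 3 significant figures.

M ≈ -6.70; L/L_☉ ≈ 41100

d = 1/p = 1000/2.34 mas = 427.4 pc
M = m − 5 log₁₀ d + 5 = 1.45 − 5·2.6308 + 5 = -6.704
M − M_☉ = -6.704 − 4.83 = -11.534
L/L_☉ = 10^(−0.4 × -11.534) = 41070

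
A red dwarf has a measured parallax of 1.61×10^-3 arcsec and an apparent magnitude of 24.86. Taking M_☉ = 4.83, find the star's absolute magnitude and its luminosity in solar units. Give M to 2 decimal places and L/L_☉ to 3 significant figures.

M ≈ 15.89; L/L_☉ ≈ 3.75×10^-5

d = 1/p = 1/1.61×10^-3″ = 621.1 pc
M = m − 5 log₁₀ d + 5 = 24.86 − 5·2.7932 + 5 = 15.894
M − M_☉ = 15.894 − 4.83 = 11.064
L/L_☉ = 10^(−0.4 × 11.064) = 3.753×10^-5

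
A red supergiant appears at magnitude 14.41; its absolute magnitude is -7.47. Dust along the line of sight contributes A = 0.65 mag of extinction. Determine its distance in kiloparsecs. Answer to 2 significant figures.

m − M = 5 log₁₀(d/10 pc) + A  ⇒  14.41 − (-7.47) − 0.65 = 5 log₁₀(d/10)
21.230 = 5 log₁₀(d/10)
log₁₀ d = (m − M − A)/5 + 1 = 5.2460
d = 10^5.2460 = 176200 pc
= 176.2 kpc

d ≈ 180 kpc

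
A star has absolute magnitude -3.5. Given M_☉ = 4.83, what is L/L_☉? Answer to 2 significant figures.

L/L_☉ ≈ 2100

M − M_☉ = -3.5 − 4.83 = -8.330
L/L_☉ = 10^(−0.4 (M − M_☉)) = 10^3.332 = 2148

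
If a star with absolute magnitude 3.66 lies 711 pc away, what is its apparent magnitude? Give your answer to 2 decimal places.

m = M + 5 log₁₀ d − 5 = 3.66 + 5·2.8519 − 5 = 12.919

m ≈ 12.92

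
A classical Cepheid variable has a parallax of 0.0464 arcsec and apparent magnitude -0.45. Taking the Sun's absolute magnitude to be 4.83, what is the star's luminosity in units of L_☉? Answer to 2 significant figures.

d = 1/p = 1/0.0464″ = 21.55 pc
M = m − 5 log₁₀ d + 5 = -0.45 − 5·1.3335 + 5 = -2.117
M − M_☉ = -2.117 − 4.83 = -6.947
L/L_☉ = 10^(−0.4 × -6.947) = 601.1

L/L_☉ ≈ 600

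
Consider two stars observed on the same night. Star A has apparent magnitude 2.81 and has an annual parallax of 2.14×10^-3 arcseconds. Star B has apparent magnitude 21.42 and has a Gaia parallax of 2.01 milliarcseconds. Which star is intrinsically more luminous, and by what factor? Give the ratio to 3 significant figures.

Star A is more luminous, by a factor of 2.45×10^7.

Star A: d = 1/p = 1/2.14×10^-3″ = 467.3 pc
Star A: M = m − 5 log₁₀ d + 5 = 2.81 − 5·2.6696 + 5 = -5.538
Star B: p = 2.01 mas = 2.01×10^-3″ → d = 1/p = 497.5 pc
Star B: M = m − 5 log₁₀ d + 5 = 21.42 − 5·2.6968 + 5 = 12.936
ΔM = M_A − M_B = -5.538 − (12.936) = -18.474; smaller M is more luminous → Star A.
L ratio = 10^(0.4 |ΔM|) = 10^7.390 = 2.452×10^7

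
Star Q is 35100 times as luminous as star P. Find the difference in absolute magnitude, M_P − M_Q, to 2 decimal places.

M_P − M_Q ≈ 11.36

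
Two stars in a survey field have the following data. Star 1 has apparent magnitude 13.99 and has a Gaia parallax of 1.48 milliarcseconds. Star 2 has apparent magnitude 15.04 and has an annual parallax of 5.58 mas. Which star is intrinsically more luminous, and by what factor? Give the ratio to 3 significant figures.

Star 1: p = 1.48 mas = 1.48×10^-3″ → d = 1/p = 675.7 pc
Star 1: M = m − 5 log₁₀ d + 5 = 13.99 − 5·2.8297 + 5 = 4.841
Star 2: p = 5.58 mas = 5.58×10^-3″ → d = 1/p = 179.2 pc
Star 2: M = m − 5 log₁₀ d + 5 = 15.04 − 5·2.2534 + 5 = 8.773
ΔM = M_1 − M_2 = 4.841 − (8.773) = -3.932; smaller M is more luminous → Star 1.
L ratio = 10^(0.4 |ΔM|) = 10^1.573 = 37.39

Star 1 is more luminous, by a factor of 37.4.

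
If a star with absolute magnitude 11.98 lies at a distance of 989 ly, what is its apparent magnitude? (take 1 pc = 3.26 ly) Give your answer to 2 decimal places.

d = 989 ly / 3.26 = 303.4 pc
m = M + 5 log₁₀ d − 5 = 11.98 + 5·2.4820 − 5 = 19.390

m ≈ 19.39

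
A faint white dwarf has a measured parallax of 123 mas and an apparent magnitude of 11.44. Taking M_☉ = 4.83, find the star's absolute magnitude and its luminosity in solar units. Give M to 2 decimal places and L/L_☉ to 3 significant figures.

M ≈ 11.89; L/L_☉ ≈ 1.50×10^-3

d = 1/p = 1000/123 mas = 8.130 pc
M = m − 5 log₁₀ d + 5 = 11.44 − 5·0.9101 + 5 = 11.890
M − M_☉ = 11.890 − 4.83 = 7.060
L/L_☉ = 10^(−0.4 × 7.060) = 1.500×10^-3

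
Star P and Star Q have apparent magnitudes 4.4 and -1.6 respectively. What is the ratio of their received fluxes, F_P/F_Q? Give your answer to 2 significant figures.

F_P/F_Q ≈ 4.0×10^-3

Magnitude difference = 6.0
Flux ratio = 10^(−0.4 Δm) = 10^(−0.4 × 6.0) = 10^-2.400 = 3.981×10^-3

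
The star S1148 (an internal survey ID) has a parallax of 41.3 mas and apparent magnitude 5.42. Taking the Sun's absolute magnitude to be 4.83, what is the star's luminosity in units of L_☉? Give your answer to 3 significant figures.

d = 1/p = 1000/41.3 mas = 24.21 pc
M = m − 5 log₁₀ d + 5 = 5.42 − 5·1.3840 + 5 = 3.500
M − M_☉ = 3.500 − 4.83 = -1.330
L/L_☉ = 10^(−0.4 × -1.330) = 3.405

L/L_☉ ≈ 3.40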